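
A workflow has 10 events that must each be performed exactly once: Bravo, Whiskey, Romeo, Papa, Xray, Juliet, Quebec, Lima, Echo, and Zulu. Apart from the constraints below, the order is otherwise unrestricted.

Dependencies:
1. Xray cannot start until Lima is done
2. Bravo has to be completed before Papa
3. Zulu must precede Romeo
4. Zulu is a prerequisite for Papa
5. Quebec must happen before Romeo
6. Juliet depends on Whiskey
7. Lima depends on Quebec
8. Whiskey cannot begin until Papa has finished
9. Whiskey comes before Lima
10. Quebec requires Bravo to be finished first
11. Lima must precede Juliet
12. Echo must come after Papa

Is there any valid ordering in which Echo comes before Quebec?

Yes

The constraints leave Echo and Quebec unordered relative to each other; nothing requires Quebec earlier.
So a valid ordering placing Echo earlier than Quebec exists.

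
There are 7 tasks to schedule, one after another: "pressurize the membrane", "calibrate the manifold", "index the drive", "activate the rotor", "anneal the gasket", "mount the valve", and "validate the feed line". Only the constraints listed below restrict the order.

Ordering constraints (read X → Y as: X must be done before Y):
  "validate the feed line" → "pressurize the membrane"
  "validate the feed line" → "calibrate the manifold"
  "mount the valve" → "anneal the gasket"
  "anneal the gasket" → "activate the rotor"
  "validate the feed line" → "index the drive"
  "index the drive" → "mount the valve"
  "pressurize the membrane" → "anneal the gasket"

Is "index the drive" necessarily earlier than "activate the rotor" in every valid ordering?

Yes

Tracing the constraints gives a chain: "index the drive" → "mount the valve" → "anneal the gasket" → "activate the rotor".
So "index the drive" must precede "activate the rotor" in any valid ordering.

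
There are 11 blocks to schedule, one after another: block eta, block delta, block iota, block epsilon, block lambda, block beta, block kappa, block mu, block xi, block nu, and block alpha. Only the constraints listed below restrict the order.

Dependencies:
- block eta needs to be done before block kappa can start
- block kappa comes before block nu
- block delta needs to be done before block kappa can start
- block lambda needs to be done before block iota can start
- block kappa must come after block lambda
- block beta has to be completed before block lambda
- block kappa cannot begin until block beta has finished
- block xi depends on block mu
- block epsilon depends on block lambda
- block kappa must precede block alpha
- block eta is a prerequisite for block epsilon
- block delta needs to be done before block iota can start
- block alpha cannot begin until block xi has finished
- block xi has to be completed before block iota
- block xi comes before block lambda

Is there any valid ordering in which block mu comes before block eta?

No chain of constraints runs from block eta to block mu, so block eta is not required to come first.
That means at least one valid schedule has block mu before block eta.

Yes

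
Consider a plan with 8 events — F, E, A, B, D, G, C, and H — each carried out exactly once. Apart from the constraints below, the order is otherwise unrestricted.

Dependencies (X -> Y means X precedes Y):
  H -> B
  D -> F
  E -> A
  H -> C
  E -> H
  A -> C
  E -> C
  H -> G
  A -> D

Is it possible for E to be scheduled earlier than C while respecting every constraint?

Yes

E is actually forced before C by the constraints, so certainly some valid ordering has E first.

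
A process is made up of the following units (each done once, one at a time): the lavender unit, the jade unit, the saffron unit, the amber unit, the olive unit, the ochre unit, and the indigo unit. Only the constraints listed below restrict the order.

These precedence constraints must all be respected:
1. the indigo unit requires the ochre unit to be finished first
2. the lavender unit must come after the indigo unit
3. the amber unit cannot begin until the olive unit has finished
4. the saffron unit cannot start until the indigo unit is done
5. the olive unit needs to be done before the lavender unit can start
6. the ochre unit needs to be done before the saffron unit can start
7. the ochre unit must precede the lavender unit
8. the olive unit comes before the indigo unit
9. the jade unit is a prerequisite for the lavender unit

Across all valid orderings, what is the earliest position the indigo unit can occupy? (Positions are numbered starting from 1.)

Working backwards through the constraints from the indigo unit, its full set of required predecessors is the olive unit, the ochre unit — 2 of them.
With 2 mandatory predecessors, the earliest the indigo unit can sit is position 2+1 = 3, and placing just those 2 first achieves it.

3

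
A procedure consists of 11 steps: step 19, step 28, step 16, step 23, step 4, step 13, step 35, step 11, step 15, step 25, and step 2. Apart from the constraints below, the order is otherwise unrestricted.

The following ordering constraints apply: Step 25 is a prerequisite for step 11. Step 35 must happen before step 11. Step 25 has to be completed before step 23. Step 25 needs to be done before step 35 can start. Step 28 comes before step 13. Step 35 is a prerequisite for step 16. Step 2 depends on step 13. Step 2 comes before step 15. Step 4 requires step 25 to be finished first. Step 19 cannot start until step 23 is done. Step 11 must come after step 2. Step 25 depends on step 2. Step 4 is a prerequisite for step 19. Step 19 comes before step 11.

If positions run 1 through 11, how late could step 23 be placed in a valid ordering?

9

Every step that must follow step 23 has to come after it. Tracing all chains starting from step 23, those steps are: step 19, step 11 — 2 in total.
So at least 2 steps follow step 23, putting step 23 no later than position 9. That position is achievable by scheduling everything else first.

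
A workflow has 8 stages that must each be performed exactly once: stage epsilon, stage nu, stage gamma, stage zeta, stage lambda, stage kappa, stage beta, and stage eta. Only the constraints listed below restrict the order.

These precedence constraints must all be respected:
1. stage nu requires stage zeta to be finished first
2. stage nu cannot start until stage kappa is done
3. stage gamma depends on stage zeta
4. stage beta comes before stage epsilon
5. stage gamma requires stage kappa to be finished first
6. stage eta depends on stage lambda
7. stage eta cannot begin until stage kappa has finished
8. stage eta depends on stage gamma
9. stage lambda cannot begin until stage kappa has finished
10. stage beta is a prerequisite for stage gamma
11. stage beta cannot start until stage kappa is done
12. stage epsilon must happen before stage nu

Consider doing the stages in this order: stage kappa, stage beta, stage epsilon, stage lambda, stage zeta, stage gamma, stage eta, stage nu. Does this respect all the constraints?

Going through the constraints one by one, each required predecessor appears earlier in the sequence than its dependent — e.g. stage kappa (position 1) is before stage nu (position 8), as required.

Yes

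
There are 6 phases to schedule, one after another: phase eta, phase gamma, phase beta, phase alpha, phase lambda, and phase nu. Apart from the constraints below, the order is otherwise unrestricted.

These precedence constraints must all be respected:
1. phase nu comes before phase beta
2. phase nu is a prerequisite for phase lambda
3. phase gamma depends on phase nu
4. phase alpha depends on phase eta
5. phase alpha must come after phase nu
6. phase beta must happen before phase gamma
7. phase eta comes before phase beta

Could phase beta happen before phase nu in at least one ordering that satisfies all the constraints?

No

There is a dependency chain phase nu → phase beta, so phase beta always comes after phase nu.
Hence phase beta can never be scheduled before phase nu.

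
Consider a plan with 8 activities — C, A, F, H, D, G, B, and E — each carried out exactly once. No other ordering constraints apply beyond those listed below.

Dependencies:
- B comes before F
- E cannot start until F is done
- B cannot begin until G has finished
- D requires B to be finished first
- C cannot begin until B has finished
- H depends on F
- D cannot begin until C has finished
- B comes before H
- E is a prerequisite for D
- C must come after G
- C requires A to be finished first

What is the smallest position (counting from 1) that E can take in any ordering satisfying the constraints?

Working backwards through the constraints from E, its full set of required predecessors is F, G, B — 3 of them.
So at minimum 3 activities come before E, putting E no earlier than position 4. That position is achievable by scheduling exactly those predecessors first.

4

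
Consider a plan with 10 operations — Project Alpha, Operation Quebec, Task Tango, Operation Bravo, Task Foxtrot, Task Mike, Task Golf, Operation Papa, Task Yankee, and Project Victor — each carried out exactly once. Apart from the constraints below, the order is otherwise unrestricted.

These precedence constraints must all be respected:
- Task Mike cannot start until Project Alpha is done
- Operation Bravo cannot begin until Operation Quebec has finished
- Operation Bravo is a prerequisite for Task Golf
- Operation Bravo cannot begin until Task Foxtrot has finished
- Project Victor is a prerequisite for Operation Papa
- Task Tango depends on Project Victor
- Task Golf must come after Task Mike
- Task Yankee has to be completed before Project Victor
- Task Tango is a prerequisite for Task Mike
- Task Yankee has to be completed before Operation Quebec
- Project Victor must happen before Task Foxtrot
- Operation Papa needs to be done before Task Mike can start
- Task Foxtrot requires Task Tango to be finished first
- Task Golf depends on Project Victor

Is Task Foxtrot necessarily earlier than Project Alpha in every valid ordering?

Task Foxtrot and Project Alpha are not related by any chain of constraints.
So Task Foxtrot can come before Project Alpha or after — it is not forced.

No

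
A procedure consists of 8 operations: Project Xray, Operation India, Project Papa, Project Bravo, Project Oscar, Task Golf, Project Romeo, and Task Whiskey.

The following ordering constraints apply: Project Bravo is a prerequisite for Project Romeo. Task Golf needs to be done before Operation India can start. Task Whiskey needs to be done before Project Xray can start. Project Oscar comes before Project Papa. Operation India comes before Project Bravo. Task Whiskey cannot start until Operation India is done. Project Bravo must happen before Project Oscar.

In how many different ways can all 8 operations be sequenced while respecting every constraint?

45

Task Golf is the only operation with nothing required before it, so every ordering starts there.
Counting all ways to extend the partial order to a total order gives 45.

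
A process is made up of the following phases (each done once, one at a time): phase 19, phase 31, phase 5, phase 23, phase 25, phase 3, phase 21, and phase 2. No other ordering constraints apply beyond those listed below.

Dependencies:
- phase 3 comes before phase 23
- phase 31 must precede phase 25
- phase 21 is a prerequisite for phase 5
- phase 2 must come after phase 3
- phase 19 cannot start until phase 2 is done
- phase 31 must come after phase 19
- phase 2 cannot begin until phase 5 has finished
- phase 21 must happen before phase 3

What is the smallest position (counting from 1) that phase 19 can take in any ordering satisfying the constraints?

5

Every phase that must precede phase 19 has to come before it. Tracing all chains that end at phase 19, those phases are: phase 5, phase 3, phase 21, phase 2 — 4 in total.
So at minimum 4 phases come before phase 19, putting phase 19 no earlier than position 5. That position is achievable by scheduling exactly those predecessors first.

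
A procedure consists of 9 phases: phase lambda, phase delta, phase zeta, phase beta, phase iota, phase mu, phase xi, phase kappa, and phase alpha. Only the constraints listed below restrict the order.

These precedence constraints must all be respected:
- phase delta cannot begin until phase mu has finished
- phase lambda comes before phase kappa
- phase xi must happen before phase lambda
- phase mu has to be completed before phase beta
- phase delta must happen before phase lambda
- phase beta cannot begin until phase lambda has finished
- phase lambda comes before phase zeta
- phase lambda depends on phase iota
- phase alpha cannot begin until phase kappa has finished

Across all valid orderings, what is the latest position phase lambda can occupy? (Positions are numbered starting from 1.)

5

Following every chain forward from phase lambda, the phases that must come later are phase zeta, phase beta, phase kappa, phase alpha — 4 of them.
So at least 4 phases follow phase lambda, putting phase lambda no later than position 5. That position is achievable by scheduling everything else first.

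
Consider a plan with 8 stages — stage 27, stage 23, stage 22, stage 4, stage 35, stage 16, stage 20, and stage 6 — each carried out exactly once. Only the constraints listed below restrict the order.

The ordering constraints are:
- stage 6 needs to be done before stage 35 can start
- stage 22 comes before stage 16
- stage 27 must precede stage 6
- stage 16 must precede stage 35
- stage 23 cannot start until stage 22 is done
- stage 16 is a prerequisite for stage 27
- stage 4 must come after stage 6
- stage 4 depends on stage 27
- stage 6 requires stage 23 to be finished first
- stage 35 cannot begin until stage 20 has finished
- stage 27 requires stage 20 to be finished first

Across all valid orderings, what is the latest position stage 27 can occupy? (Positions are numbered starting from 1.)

5

Every stage that must follow stage 27 has to come after it. Tracing all chains starting from stage 27, those stages are: stage 4, stage 35, stage 6 — 3 in total.
So at least 3 stages follow stage 27, putting stage 27 no later than position 5. That position is achievable by scheduling everything else first.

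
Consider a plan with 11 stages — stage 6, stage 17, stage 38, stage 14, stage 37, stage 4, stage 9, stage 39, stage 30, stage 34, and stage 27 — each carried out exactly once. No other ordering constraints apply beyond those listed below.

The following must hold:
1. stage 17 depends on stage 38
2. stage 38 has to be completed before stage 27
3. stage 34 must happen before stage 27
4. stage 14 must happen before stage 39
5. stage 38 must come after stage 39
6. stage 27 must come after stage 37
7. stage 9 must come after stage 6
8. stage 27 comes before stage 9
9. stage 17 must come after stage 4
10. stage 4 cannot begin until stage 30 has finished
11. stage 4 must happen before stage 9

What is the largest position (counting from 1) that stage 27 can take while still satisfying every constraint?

10

The only stage forced after stage 27 (directly or by a chain) is stage 9.
With 1 mandatory successor out of 11 stages total, the latest slot for stage 27 is 11−1 = 10, and it's reachable by doing all non-successors before stage 27.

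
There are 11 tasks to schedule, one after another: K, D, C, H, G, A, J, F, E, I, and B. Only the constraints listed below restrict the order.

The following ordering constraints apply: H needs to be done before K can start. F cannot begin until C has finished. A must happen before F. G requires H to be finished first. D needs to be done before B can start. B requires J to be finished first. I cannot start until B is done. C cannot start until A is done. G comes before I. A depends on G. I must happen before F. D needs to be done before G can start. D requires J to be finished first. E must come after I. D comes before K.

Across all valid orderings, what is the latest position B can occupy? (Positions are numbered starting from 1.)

The tasks that are forced after B, directly or by a chain of constraints, are F, E, I. That's 3 tasks.
With 3 mandatory successors out of 11 tasks total, the latest slot for B is 11−3 = 8, and it's reachable by doing all non-successors before B.

8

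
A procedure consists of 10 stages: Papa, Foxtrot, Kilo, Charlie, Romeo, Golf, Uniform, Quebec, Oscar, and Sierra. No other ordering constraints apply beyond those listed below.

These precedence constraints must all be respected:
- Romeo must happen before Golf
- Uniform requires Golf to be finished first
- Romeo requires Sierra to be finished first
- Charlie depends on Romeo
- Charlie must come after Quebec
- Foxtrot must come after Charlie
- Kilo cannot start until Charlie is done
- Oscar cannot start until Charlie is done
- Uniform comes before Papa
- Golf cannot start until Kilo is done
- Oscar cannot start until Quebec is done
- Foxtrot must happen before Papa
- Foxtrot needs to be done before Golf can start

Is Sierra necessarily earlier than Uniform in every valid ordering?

Yes

Following the dependencies: Sierra → Romeo → Golf → Uniform.
That forces Sierra before Uniform in every valid schedule.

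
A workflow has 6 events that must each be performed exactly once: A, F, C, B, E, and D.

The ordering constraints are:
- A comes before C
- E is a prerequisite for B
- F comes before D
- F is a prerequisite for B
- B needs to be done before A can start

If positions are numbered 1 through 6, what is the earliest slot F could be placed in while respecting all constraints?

1

F has no prerequisites at all, so it can go in position 1.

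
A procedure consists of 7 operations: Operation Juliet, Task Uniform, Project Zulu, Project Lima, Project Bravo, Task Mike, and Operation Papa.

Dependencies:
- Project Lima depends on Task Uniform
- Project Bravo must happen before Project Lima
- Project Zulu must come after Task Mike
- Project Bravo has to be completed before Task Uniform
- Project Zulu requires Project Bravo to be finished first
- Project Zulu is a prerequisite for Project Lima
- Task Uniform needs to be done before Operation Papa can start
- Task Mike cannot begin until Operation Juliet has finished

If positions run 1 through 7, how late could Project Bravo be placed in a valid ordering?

Every operation that must follow Project Bravo has to come after it. Tracing all chains starting from Project Bravo, those operations are: Task Uniform, Project Zulu, Project Lima, Operation Papa — 4 in total.
With 4 mandatory successors out of 7 operations total, the latest slot for Project Bravo is 7−4 = 3, and it's reachable by doing all non-successors before Project Bravo.

3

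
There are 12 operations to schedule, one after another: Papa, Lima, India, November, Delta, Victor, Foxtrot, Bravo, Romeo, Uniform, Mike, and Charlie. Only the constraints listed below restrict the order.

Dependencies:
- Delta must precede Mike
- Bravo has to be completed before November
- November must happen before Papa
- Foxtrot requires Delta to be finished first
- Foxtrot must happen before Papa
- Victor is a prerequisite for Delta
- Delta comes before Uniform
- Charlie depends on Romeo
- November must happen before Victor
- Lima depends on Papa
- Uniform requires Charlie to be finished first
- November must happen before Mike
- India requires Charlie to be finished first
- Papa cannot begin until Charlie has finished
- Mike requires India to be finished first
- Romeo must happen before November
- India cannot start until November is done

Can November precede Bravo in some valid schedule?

No

Following Bravo → November, Bravo must precede November in every valid ordering.
So no valid ordering can have November before Bravo.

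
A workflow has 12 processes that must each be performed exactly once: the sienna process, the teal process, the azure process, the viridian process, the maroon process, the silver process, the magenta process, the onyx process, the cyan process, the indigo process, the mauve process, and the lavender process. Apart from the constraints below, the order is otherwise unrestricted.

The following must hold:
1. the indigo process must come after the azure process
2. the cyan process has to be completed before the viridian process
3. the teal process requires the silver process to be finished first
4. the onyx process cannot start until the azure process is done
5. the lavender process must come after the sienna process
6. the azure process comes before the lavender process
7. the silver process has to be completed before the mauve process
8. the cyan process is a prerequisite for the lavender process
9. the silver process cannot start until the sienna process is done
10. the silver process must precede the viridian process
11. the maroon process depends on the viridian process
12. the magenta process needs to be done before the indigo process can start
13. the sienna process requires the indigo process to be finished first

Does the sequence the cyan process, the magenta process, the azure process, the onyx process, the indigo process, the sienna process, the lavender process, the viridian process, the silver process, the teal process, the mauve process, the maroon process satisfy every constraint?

No

In the proposed order, the viridian process appears before the silver process.
Since the silver process is required before the viridian process, the ordering is invalid.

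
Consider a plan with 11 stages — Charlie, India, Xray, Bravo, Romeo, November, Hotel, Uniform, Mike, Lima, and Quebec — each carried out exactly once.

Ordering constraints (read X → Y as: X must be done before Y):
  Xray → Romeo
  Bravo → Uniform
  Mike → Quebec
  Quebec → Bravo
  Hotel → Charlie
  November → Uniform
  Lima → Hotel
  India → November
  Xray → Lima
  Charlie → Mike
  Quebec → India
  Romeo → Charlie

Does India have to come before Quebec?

No

There is a chain Quebec → India, which puts Quebec before India.
So India never precedes Quebec.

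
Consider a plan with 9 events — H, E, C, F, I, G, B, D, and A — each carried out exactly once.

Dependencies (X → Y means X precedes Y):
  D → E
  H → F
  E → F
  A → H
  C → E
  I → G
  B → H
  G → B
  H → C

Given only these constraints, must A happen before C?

There is a constraint chain A → H → C.
That forces A before C in every valid schedule.

Yes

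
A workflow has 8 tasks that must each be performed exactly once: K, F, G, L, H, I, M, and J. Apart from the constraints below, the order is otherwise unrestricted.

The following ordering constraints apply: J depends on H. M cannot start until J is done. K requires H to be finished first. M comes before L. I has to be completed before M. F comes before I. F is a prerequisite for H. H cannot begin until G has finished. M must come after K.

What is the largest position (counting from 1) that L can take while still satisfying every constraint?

No constraint forces any task after L, so it can be placed last, in position 8.

8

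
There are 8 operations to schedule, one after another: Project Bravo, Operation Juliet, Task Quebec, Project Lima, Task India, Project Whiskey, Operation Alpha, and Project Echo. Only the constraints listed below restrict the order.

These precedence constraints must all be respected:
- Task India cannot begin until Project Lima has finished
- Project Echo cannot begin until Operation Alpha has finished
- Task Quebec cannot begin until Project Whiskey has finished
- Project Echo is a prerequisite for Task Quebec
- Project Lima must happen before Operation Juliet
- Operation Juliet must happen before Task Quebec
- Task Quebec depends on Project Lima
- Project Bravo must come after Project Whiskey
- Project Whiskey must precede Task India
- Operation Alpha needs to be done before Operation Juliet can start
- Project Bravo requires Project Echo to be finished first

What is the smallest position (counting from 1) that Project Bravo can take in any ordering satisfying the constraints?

The operations that are forced before Project Bravo, directly or transitively, are Project Whiskey, Operation Alpha, Project Echo. That's 3 operations.
So at minimum 3 operations come before Project Bravo, putting Project Bravo no earlier than position 4. That position is achievable by scheduling exactly those predecessors first.

4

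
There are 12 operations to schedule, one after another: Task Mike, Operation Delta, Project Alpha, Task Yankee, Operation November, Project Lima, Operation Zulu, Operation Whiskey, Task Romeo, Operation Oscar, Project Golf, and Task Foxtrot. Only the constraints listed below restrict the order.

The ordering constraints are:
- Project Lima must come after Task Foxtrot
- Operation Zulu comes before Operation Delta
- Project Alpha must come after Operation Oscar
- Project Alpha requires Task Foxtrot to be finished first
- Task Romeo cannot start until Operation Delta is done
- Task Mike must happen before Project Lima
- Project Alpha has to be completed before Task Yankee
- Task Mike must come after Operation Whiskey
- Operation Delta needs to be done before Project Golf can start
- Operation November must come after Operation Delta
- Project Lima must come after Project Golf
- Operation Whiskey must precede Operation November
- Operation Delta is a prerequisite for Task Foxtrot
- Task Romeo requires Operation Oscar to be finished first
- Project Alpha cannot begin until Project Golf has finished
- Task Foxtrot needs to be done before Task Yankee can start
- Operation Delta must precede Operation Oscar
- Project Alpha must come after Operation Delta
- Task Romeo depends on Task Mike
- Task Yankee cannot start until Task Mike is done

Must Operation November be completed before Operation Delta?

There is a chain Operation Delta → Operation November, which puts Operation Delta before Operation November.
So Operation November never precedes Operation Delta.

No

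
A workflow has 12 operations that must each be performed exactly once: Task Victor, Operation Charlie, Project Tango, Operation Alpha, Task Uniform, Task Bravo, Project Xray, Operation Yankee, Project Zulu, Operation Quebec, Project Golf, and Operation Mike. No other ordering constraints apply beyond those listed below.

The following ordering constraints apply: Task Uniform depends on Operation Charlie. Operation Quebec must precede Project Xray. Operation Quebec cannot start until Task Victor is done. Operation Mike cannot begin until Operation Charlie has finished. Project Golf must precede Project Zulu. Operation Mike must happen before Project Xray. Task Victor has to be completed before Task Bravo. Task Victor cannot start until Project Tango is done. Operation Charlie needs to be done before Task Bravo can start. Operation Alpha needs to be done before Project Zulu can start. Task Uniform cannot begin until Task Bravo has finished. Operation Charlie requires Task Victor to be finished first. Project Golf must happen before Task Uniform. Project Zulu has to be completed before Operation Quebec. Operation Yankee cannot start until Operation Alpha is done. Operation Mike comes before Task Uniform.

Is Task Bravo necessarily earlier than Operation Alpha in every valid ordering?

No chain of constraints connects Task Bravo to Operation Alpha in either direction.
A valid ordering placing Operation Alpha before Task Bravo exists, so the answer is no.

No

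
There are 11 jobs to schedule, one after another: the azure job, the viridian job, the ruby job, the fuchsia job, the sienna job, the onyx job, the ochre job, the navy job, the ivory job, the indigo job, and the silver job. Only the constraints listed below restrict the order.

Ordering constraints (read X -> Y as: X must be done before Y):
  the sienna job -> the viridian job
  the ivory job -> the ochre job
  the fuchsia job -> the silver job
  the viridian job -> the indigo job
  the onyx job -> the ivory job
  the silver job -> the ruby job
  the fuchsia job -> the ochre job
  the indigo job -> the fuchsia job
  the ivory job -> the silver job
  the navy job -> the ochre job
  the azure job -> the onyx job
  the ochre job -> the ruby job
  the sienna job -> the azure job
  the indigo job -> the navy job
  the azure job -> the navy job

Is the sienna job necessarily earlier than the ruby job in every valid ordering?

Tracing the constraints gives a chain: the sienna job → the azure job → the navy job → the ochre job → the ruby job.
Hence the sienna job necessarily comes before the ruby job.

Yes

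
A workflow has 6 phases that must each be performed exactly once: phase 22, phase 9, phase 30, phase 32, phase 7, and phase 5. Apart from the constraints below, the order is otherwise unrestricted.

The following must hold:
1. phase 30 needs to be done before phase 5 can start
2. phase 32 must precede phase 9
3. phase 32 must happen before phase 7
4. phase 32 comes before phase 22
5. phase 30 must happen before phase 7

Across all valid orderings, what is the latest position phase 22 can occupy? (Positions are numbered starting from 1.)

Phase 22 has no required successors, so nothing stops it from going last (position 6).

6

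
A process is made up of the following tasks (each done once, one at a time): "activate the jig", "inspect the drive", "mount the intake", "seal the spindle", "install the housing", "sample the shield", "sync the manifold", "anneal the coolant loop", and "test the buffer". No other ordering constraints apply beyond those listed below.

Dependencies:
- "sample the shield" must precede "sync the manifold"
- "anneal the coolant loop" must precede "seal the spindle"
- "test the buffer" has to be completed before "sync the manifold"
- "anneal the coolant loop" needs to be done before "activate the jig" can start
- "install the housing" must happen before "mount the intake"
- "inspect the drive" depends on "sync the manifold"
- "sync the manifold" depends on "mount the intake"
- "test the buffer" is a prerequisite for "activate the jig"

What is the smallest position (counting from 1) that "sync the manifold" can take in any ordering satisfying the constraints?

Working backwards through the constraints from "sync the manifold", its full set of required predecessors is "mount the intake", "install the housing", "sample the shield", "test the buffer" — 4 of them.
With 4 mandatory predecessors, the earliest "sync the manifold" can sit is position 4+1 = 5, and placing just those 4 first achieves it.

5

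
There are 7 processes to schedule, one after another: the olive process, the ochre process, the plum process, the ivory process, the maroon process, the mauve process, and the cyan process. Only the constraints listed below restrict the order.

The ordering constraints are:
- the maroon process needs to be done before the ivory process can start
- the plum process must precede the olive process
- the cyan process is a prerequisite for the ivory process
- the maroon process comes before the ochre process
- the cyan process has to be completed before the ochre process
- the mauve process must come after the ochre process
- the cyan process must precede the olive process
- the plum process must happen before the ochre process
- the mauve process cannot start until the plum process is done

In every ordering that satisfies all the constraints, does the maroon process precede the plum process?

No

The maroon process and the plum process are not related by any chain of constraints.
A valid ordering placing the plum process before the maroon process exists, so the answer is no.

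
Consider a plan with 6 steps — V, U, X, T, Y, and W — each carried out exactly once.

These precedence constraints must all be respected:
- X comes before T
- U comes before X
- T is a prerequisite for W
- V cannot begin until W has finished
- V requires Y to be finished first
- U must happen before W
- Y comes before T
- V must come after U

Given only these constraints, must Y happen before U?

No

No chain of constraints connects Y to U in either direction.
A valid ordering placing U before Y exists, so the answer is no.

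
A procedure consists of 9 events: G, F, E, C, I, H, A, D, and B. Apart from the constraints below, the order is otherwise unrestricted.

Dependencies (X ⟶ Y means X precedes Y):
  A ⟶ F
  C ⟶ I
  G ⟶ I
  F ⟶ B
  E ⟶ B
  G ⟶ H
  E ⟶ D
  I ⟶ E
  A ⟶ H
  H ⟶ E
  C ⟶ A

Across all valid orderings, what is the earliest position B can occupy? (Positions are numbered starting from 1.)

8

The events that are forced before B, directly or transitively, are G, F, E, C, I, H, A. That's 7 events.
So at minimum 7 events come before B, putting B no earlier than position 8. That position is achievable by scheduling exactly those predecessors first.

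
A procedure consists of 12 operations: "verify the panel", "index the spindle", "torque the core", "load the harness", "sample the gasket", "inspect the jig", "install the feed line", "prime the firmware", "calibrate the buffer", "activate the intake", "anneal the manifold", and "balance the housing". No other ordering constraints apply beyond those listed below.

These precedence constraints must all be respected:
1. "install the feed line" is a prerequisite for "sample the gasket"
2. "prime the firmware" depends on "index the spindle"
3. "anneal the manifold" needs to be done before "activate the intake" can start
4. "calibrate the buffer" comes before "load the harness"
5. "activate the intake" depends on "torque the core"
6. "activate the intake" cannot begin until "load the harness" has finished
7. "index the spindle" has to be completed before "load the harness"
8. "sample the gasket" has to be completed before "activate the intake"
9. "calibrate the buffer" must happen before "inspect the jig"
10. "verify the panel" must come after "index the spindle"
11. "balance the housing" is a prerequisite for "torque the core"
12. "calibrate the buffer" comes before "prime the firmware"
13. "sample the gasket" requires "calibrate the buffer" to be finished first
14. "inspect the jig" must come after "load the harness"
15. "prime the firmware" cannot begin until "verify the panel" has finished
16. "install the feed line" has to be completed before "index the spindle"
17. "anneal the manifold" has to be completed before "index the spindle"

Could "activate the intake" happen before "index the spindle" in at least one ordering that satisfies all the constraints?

There is a dependency chain "index the spindle" → "load the harness" → "activate the intake", so "activate the intake" always comes after "index the spindle".
Hence "activate the intake" can never be scheduled before "index the spindle".

No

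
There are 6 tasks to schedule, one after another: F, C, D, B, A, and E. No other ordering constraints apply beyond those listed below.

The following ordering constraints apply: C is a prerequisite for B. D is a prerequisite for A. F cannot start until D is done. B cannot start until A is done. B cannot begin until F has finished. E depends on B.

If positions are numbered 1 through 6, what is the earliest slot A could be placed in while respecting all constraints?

Working backwards through the constraints from A, its only required predecessor is D.
So at minimum 1 task comes before A, putting A no earlier than position 2. That position is achievable by scheduling exactly that predecessor first.

2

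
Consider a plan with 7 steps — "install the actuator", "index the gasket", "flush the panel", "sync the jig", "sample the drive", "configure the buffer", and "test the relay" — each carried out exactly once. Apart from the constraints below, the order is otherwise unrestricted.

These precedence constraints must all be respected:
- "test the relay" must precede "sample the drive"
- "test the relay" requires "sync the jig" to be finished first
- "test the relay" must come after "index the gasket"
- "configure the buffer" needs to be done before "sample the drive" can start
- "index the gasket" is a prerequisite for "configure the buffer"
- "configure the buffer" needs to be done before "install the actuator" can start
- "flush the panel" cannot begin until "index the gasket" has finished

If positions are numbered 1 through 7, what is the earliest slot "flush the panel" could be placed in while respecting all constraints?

Working backwards through the constraints from "flush the panel", its only required predecessor is "index the gasket".
So at minimum 1 step comes before "flush the panel", putting "flush the panel" no earlier than position 2. That position is achievable by scheduling exactly that predecessor first.

2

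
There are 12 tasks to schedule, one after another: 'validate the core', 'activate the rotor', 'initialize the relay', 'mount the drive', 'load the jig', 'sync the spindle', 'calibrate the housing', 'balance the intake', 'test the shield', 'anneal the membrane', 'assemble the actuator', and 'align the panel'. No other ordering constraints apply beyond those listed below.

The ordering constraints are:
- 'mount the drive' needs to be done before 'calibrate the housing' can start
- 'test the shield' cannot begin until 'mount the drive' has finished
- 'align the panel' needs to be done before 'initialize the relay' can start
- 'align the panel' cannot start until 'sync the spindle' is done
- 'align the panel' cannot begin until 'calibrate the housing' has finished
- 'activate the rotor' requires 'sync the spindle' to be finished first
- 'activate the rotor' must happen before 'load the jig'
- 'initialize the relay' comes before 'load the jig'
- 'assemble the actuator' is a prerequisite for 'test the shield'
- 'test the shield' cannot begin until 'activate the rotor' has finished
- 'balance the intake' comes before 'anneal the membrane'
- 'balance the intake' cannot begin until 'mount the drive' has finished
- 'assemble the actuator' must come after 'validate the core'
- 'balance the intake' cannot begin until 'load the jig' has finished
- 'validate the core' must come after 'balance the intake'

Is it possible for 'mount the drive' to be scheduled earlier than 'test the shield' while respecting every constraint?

'mount the drive' is actually forced before 'test the shield' by the constraints, so certainly some valid ordering has 'mount the drive' first.

Yes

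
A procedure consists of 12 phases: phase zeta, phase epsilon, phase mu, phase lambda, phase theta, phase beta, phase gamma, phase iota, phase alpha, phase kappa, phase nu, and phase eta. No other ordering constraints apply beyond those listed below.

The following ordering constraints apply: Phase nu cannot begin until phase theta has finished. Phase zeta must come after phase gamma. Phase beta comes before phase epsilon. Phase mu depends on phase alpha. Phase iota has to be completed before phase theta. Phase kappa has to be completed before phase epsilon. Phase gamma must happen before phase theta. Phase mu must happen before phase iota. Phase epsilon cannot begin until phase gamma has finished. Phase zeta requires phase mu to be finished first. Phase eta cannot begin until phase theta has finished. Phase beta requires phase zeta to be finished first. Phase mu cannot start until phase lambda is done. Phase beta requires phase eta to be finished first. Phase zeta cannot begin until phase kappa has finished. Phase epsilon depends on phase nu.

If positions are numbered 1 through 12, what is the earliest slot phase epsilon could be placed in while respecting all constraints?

Working backwards through the constraints from phase epsilon, its full set of required predecessors is phase zeta, phase mu, phase lambda, phase theta, phase beta, phase gamma, phase iota, phase alpha, phase kappa, phase nu, phase eta — 11 of them.
So at minimum 11 phases come before phase epsilon, putting phase epsilon no earlier than position 12. That position is achievable by scheduling exactly those predecessors first.

12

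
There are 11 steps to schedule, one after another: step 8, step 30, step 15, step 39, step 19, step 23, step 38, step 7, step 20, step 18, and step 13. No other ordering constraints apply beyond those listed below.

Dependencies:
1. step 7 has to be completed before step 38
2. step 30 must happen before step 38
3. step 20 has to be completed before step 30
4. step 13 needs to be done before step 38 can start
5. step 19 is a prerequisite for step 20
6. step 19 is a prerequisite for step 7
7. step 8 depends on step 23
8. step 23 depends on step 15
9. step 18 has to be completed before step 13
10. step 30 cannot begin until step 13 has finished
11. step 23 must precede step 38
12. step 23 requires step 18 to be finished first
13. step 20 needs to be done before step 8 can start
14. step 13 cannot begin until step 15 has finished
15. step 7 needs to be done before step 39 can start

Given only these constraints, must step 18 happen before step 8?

Chaining the stated constraints: step 18 → step 23 → step 8.
That forces step 18 before step 8 in every valid schedule.

Yes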